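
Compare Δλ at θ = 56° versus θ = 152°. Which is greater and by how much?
152° produces the larger shift by a factor of 4.272

Calculate both shifts using Δλ = λ_C(1 - cos θ):

For θ₁ = 56°:
Δλ₁ = 2.4263 × (1 - cos(56°))
Δλ₁ = 2.4263 × 0.4408
Δλ₁ = 1.0695 pm

For θ₂ = 152°:
Δλ₂ = 2.4263 × (1 - cos(152°))
Δλ₂ = 2.4263 × 1.8829
Δλ₂ = 4.5686 pm

The 152° angle produces the larger shift.
Ratio: 4.5686/1.0695 = 4.272

(Intermediate values are shown rounded; full precision is carried through to the final answer.)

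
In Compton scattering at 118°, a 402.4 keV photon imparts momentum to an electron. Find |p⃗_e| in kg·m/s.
2.7626e-22 kg·m/s

The electron is initially at rest, so by conservation of momentum:
p⃗_e = p⃗₀ − p⃗'  (incident photon momentum minus scattered photon momentum)

Photon momentum magnitudes (p = h/λ = E/c):
λ₀ = hc/E₀ = 3.0811 pm → p₀ = h/λ₀ = 2.1505e-22 kg·m/s
Δλ = λ_C(1 − cos 118°) = 3.5654 pm
λ' = 6.6465 pm → p' = h/λ' = 9.9692e-23 kg·m/s

The scattered photon makes angle θ = 118° with the incident direction, so by the law of cosines:
|p⃗_e|² = p₀² + p'² − 2p₀p'cos θ
|p⃗_e|² = (2.1505e-22)² + (9.9692e-23)² − 2·2.1505e-22·9.9692e-23·cos(118°)
|p⃗_e| = 2.7626e-22 kg·m/s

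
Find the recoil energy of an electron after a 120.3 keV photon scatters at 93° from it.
23.8859 keV

By energy conservation: K_e = E_initial - E_final

First find the scattered photon energy:
Initial wavelength: λ = hc/E = 10.3063 pm
Compton shift: Δλ = λ_C(1 - cos(93°)) = 2.5533 pm
Final wavelength: λ' = 10.3063 + 2.5533 = 12.8595 pm
Final photon energy: E' = hc/λ' = 96.4141 keV

Electron kinetic energy:
K_e = E - E' = 120.3000 - 96.4141 = 23.8859 keV

(Intermediate values are shown rounded; full precision is carried through to the final answer.)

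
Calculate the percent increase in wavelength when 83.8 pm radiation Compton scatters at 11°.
0.0532%

Calculate the Compton shift:
Δλ = λ_C(1 - cos(11°))
Δλ = 2.4263 × (1 - cos(11°))
Δλ = 2.4263 × 0.0184
Δλ = 0.0446 pm

Percentage change:
(Δλ/λ₀) × 100 = (0.0446/83.8) × 100
= 0.0532%

(Intermediate values are shown rounded; full precision is carried through to the final answer.)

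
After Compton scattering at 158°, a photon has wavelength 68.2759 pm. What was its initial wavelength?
63.6000 pm

From λ' = λ + Δλ, we have λ = λ' - Δλ

First calculate the Compton shift:
Δλ = λ_C(1 - cos θ)
Δλ = 2.4263 × (1 - cos(158°))
Δλ = 2.4263 × 1.9272
Δλ = 4.6759 pm

Initial wavelength:
λ = λ' - Δλ
λ = 68.2759 - 4.6759
λ = 63.6000 pm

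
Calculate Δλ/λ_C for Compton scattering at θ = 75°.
0.7412 λ_C

The Compton shift formula is:
Δλ = λ_C(1 - cos θ)

Dividing both sides by λ_C:
Δλ/λ_C = 1 - cos θ

For θ = 75°:
Δλ/λ_C = 1 - cos(75°)
Δλ/λ_C = 1 - 0.2588
Δλ/λ_C = 0.7412

This means the shift is 0.7412 × λ_C = 1.7983 pm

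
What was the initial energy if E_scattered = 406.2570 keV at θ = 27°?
444.8001 keV

Convert final energy to wavelength (hc ≈ 1239.842 keV·pm):
λ' = hc/E' = 1239.842 / 406.2570 = 3.0519 pm

Calculate the Compton shift:
Δλ = λ_C(1 - cos(27°))
Δλ = 2.4263 × (1 - cos(27°))
Δλ = 0.2645 pm

Initial wavelength:
λ = λ' - Δλ = 3.0519 - 0.2645 = 2.7874 pm

Initial energy:
E = hc/λ = 1239.842 / 2.7874 = 444.8001 keV

(Intermediate values are shown rounded; full precision is carried through to the final answer.)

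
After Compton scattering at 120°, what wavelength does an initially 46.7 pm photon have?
50.3395 pm

Using the Compton formula: λ' = λ + λ_C(1 − cos θ)

For θ = 120°, cos θ = -1/2 (exact) = -0.5000, so:
1 − cos 120° = 1 − (-1/2) = 1.5000

Δλ = λ_C × 1.5000 = 2.4263 × 1.5000 = 3.6395 pm

λ' = 46.7 + 3.6395 = 50.3395 pm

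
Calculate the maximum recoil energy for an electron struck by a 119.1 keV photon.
37.8666 keV

Maximum energy transfer occurs at θ = 180° (backscattering).

Initial photon: E₀ = 119.1 keV → λ₀ = 10.4101 pm

Maximum Compton shift (at 180°):
Δλ_max = 2λ_C = 2 × 2.4263 = 4.8526 pm

Final wavelength:
λ' = 10.4101 + 4.8526 = 15.2627 pm

Minimum photon energy (maximum energy to electron):
E'_min = hc/λ' = 81.2334 keV

Maximum electron kinetic energy:
K_max = E₀ - E'_min = 119.1000 - 81.2334 = 37.8666 keV

(Intermediate values are shown rounded; full precision is carried through to the final answer.)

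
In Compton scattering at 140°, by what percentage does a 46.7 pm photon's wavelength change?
9.1755%

Calculate the Compton shift:
Δλ = λ_C(1 - cos(140°))
Δλ = 2.4263 × (1 - cos(140°))
Δλ = 2.4263 × 1.7660
Δλ = 4.2850 pm

Percentage change:
(Δλ/λ₀) × 100 = (4.2850/46.7) × 100
= 9.1755%

(Intermediate values are shown rounded; full precision is carried through to the final answer.)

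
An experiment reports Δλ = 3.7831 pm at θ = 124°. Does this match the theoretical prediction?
Yes, consistent

Calculate the expected shift for θ = 124°:

Δλ_expected = λ_C(1 - cos(124°))
Δλ_expected = 2.4263 × (1 - cos(124°))
Δλ_expected = 2.4263 × 1.5592
Δλ_expected = 3.7831 pm

Given shift: 3.7831 pm
Expected shift: 3.7831 pm
Difference: 0.0000 pm

The values match. This is consistent with Compton scattering at the stated angle.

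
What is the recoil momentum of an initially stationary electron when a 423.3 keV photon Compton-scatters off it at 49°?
1.7296e-22 kg·m/s

The electron is initially at rest, so by conservation of momentum:
p⃗_e = p⃗₀ − p⃗'  (incident photon momentum minus scattered photon momentum)

Photon momentum magnitudes (p = h/λ = E/c):
λ₀ = hc/E₀ = 2.9290 pm → p₀ = h/λ₀ = 2.2622e-22 kg·m/s
Δλ = λ_C(1 − cos 49°) = 0.8345 pm
λ' = 3.7635 pm → p' = h/λ' = 1.7606e-22 kg·m/s

The scattered photon makes angle θ = 49° with the incident direction, so by the law of cosines:
|p⃗_e|² = p₀² + p'² − 2p₀p'cos θ
|p⃗_e|² = (2.2622e-22)² + (1.7606e-22)² − 2·2.2622e-22·1.7606e-22·cos(49°)
|p⃗_e| = 1.7296e-22 kg·m/s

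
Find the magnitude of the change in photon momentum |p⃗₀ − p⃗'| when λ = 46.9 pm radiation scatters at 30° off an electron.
7.2887e-24 kg·m/s

Photon momentum magnitude is p = h/λ.

Initial momentum:
p₀ = h/λ = 6.6261e-34/4.6900e-11 = 1.4128e-23 kg·m/s

After scattering:
λ' = λ + Δλ = 46.9 + 0.3251 = 47.2251 pm
p' = h/λ' = 6.6261e-34/4.7225e-11 = 1.4031e-23 kg·m/s

Momentum is a vector; the scattered photon's direction makes angle θ = 30° with the incident direction. The magnitude of the vector change Δp⃗ = p⃗₀ − p⃗' is found from the law of cosines:
|Δp⃗|² = p₀² + p'² − 2p₀p'cos θ
|Δp⃗|² = (1.4128e-23)² + (1.4031e-23)² − 2·1.4128e-23·1.4031e-23·cos(30°)
|Δp⃗| = 7.2887e-24 kg·m/s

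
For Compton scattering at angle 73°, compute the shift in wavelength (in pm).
1.7169 pm

Using the Compton scattering formula:
Δλ = λ_C(1 - cos θ)

where λ_C = h/(m_e·c) ≈ 2.4263 pm is the Compton wavelength of an electron.

For θ = 73°:
cos(73°) = 0.2924
1 - cos(73°) = 0.7076

Δλ = 2.4263 × 0.7076
Δλ = 1.7169 pm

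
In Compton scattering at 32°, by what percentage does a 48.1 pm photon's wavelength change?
0.7665%

Calculate the Compton shift:
Δλ = λ_C(1 - cos(32°))
Δλ = 2.4263 × (1 - cos(32°))
Δλ = 2.4263 × 0.1520
Δλ = 0.3687 pm

Percentage change:
(Δλ/λ₀) × 100 = (0.3687/48.1) × 100
= 0.7665%

(Intermediate values are shown rounded; full precision is carried through to the final answer.)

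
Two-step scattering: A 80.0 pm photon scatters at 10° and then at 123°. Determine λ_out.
83.7846 pm

Apply Compton shift twice:

First scattering at θ₁ = 10°:
Δλ₁ = λ_C(1 - cos(10°))
Δλ₁ = 2.4263 × 0.0152
Δλ₁ = 0.0369 pm

After first scattering:
λ₁ = 80.0 + 0.0369 = 80.0369 pm

Second scattering at θ₂ = 123°:
Δλ₂ = λ_C(1 - cos(123°))
Δλ₂ = 2.4263 × 1.5446
Δλ₂ = 3.7478 pm

Final wavelength:
λ₂ = 80.0369 + 3.7478 = 83.7846 pm

Total shift: Δλ_total = 0.0369 + 3.7478 = 3.7846 pm

(Intermediate values are shown rounded; full precision is carried through to the final answer.)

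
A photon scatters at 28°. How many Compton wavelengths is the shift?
0.1171 λ_C

The Compton shift formula is:
Δλ = λ_C(1 - cos θ)

Dividing both sides by λ_C:
Δλ/λ_C = 1 - cos θ

For θ = 28°:
Δλ/λ_C = 1 - cos(28°)
Δλ/λ_C = 1 - 0.8829
Δλ/λ_C = 0.1171

This means the shift is 0.1171 × λ_C = 0.2840 pm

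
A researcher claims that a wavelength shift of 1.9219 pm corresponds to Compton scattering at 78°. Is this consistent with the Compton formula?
Yes, consistent

Calculate the expected shift for θ = 78°:

Δλ_expected = λ_C(1 - cos(78°))
Δλ_expected = 2.4263 × (1 - cos(78°))
Δλ_expected = 2.4263 × 0.7921
Δλ_expected = 1.9219 pm

Given shift: 1.9219 pm
Expected shift: 1.9219 pm
Difference: 0.0000 pm

The values match. This is consistent with Compton scattering at the stated angle.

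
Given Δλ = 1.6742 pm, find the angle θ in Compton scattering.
71.94°

From the Compton formula Δλ = λ_C(1 - cos θ), we can solve for θ:

cos θ = 1 - Δλ/λ_C

Given:
- Δλ = 1.6742 pm
- λ_C = h/(m_e·c) ≈ 2.42631024 pm

cos θ = 1 - 1.6742/2.42631024
cos θ = 1 - 0.690019
cos θ = 0.309981

θ = arccos(0.309981)
θ = 71.94°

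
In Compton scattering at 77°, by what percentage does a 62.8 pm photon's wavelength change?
2.9944%

Calculate the Compton shift:
Δλ = λ_C(1 - cos(77°))
Δλ = 2.4263 × (1 - cos(77°))
Δλ = 2.4263 × 0.7750
Δλ = 1.8805 pm

Percentage change:
(Δλ/λ₀) × 100 = (1.8805/62.8) × 100
= 2.9944%

(Intermediate values are shown rounded; full precision is carried through to the final answer.)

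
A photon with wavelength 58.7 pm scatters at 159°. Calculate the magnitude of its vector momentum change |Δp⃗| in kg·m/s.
2.1377e-23 kg·m/s

Photon momentum magnitude is p = h/λ.

Initial momentum:
p₀ = h/λ = 6.6261e-34/5.8700e-11 = 1.1288e-23 kg·m/s

After scattering:
λ' = λ + Δλ = 58.7 + 4.6915 = 63.3915 pm
p' = h/λ' = 6.6261e-34/6.3391e-11 = 1.0453e-23 kg·m/s

Momentum is a vector; the scattered photon's direction makes angle θ = 159° with the incident direction. The magnitude of the vector change Δp⃗ = p⃗₀ − p⃗' is found from the law of cosines:
|Δp⃗|² = p₀² + p'² − 2p₀p'cos θ
|Δp⃗|² = (1.1288e-23)² + (1.0453e-23)² − 2·1.1288e-23·1.0453e-23·cos(159°)
|Δp⃗| = 2.1377e-23 kg·m/s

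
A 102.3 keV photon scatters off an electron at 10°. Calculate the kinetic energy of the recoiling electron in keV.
0.3102 keV

By energy conservation: K_e = E_initial - E_final

First find the scattered photon energy:
Initial wavelength: λ = hc/E = 12.1197 pm
Compton shift: Δλ = λ_C(1 - cos(10°)) = 0.0369 pm
Final wavelength: λ' = 12.1197 + 0.0369 = 12.1565 pm
Final photon energy: E' = hc/λ' = 101.9898 keV

Electron kinetic energy:
K_e = E - E' = 102.3000 - 101.9898 = 0.3102 keV

(Intermediate values are shown rounded; full precision is carried through to the final answer.)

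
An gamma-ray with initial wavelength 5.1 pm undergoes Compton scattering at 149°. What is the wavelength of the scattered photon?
9.6061 pm

Using the Compton scattering formula:
λ' = λ + Δλ = λ + λ_C(1 - cos θ)

Given:
- Initial wavelength λ = 5.1 pm
- Scattering angle θ = 149°
- Compton wavelength λ_C ≈ 2.4263 pm

Calculate the shift:
Δλ = 2.4263 × (1 - cos(149°))
Δλ = 2.4263 × 1.8572
Δλ = 4.5061 pm

Final wavelength:
λ' = 5.1 + 4.5061 = 9.6061 pm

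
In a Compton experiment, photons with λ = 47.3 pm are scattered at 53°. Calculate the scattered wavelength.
48.2661 pm

Using the Compton scattering formula:
λ' = λ + Δλ = λ + λ_C(1 - cos θ)

Given:
- Initial wavelength λ = 47.3 pm
- Scattering angle θ = 53°
- Compton wavelength λ_C ≈ 2.4263 pm

Calculate the shift:
Δλ = 2.4263 × (1 - cos(53°))
Δλ = 2.4263 × 0.3982
Δλ = 0.9661 pm

Final wavelength:
λ' = 47.3 + 0.9661 = 48.2661 pm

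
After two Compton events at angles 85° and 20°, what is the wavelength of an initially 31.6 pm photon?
33.9612 pm

Apply Compton shift twice:

First scattering at θ₁ = 85°:
Δλ₁ = λ_C(1 - cos(85°))
Δλ₁ = 2.4263 × 0.9128
Δλ₁ = 2.2148 pm

After first scattering:
λ₁ = 31.6 + 2.2148 = 33.8148 pm

Second scattering at θ₂ = 20°:
Δλ₂ = λ_C(1 - cos(20°))
Δλ₂ = 2.4263 × 0.0603
Δλ₂ = 0.1463 pm

Final wavelength:
λ₂ = 33.8148 + 0.1463 = 33.9612 pm

Total shift: Δλ_total = 2.2148 + 0.1463 = 2.3612 pm

(Intermediate values are shown rounded; full precision is carried through to the final answer.)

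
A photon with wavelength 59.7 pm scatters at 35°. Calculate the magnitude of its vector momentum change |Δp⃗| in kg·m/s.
6.6511e-24 kg·m/s

Photon momentum magnitude is p = h/λ.

Initial momentum:
p₀ = h/λ = 6.6261e-34/5.9700e-11 = 1.1099e-23 kg·m/s

After scattering:
λ' = λ + Δλ = 59.7 + 0.4388 = 60.1388 pm
p' = h/λ' = 6.6261e-34/6.0139e-11 = 1.1018e-23 kg·m/s

Momentum is a vector; the scattered photon's direction makes angle θ = 35° with the incident direction. The magnitude of the vector change Δp⃗ = p⃗₀ − p⃗' is found from the law of cosines:
|Δp⃗|² = p₀² + p'² − 2p₀p'cos θ
|Δp⃗|² = (1.1099e-23)² + (1.1018e-23)² − 2·1.1099e-23·1.1018e-23·cos(35°)
|Δp⃗| = 6.6511e-24 kg·m/s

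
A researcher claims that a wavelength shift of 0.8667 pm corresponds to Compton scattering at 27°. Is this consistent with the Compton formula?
No, inconsistent

Calculate the expected shift for θ = 27°:

Δλ_expected = λ_C(1 - cos(27°))
Δλ_expected = 2.4263 × (1 - cos(27°))
Δλ_expected = 2.4263 × 0.1090
Δλ_expected = 0.2645 pm

Given shift: 0.8667 pm
Expected shift: 0.2645 pm
Difference: 0.6023 pm

The values do not match. The given shift corresponds to θ ≈ 50.0°, not 27°.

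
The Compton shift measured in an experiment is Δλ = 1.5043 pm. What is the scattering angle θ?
67.67°

From the Compton formula Δλ = λ_C(1 - cos θ), we can solve for θ:

cos θ = 1 - Δλ/λ_C

Given:
- Δλ = 1.5043 pm
- λ_C = h/(m_e·c) ≈ 2.42631024 pm

cos θ = 1 - 1.5043/2.42631024
cos θ = 1 - 0.619995
cos θ = 0.380005

θ = arccos(0.380005)
θ = 67.67°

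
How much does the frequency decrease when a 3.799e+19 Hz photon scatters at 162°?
1.424e+19 Hz (decrease)

Convert frequency to wavelength (c = 299792458 m/s):
λ₀ = c/f₀ = 299792458/3.799e+19 = 7.8913519e-12 m = 7.8914 pm

Calculate Compton shift:
Δλ = λ_C(1 - cos(162°)) = 4.7339 pm

Final wavelength:
λ' = λ₀ + Δλ = 7.8914 + 4.7339 = 12.6252 pm

Final frequency:
f' = c/λ' = 299792458/1.2625220e-11 = 2.3745523e+19 Hz

Frequency shift (decrease):
Δf = f₀ - f' = 3.799e+19 - 2.3745523e+19 = 1.424e+19 Hz

(Intermediate values are shown rounded; full precision is carried through to the final answer.)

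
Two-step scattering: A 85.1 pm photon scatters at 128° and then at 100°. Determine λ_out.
91.8677 pm

Apply Compton shift twice:

First scattering at θ₁ = 128°:
Δλ₁ = λ_C(1 - cos(128°))
Δλ₁ = 2.4263 × 1.6157
Δλ₁ = 3.9201 pm

After first scattering:
λ₁ = 85.1 + 3.9201 = 89.0201 pm

Second scattering at θ₂ = 100°:
Δλ₂ = λ_C(1 - cos(100°))
Δλ₂ = 2.4263 × 1.1736
Δλ₂ = 2.8476 pm

Final wavelength:
λ₂ = 89.0201 + 2.8476 = 91.8677 pm

Total shift: Δλ_total = 3.9201 + 2.8476 = 6.7677 pm

(Intermediate values are shown rounded; full precision is carried through to the final answer.)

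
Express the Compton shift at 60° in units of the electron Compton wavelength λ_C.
0.5000 λ_C

The Compton shift formula is:
Δλ = λ_C(1 - cos θ)

Dividing both sides by λ_C:
Δλ/λ_C = 1 - cos θ

For θ = 60°:
Δλ/λ_C = 1 - cos(60°)
Δλ/λ_C = 1 - 0.5000
Δλ/λ_C = 0.5000

This means the shift is 0.5000 × λ_C = 1.2132 pm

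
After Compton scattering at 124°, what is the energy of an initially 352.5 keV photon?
169.8328 keV

First convert energy to wavelength:
λ = hc/E, with hc ≈ 1239.842 keV·pm (i.e. 1239.842 eV·nm)

For E = 352.5 keV = 352500 eV:
λ = 1239.842 keV·pm / 352.5 keV
λ = 3.5173 pm

Calculate the Compton shift:
Δλ = λ_C(1 - cos(124°)) = 2.4263 × 1.5592
Δλ = 3.7831 pm

Final wavelength:
λ' = 3.5173 + 3.7831 = 7.3004 pm

Final energy:
E' = hc/λ' = 1239.842 / 7.3004 = 169.8328 keV

(Intermediate values are shown rounded; full precision is carried through to the final answer.)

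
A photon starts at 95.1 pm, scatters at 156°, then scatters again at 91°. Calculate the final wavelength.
102.2115 pm

Apply Compton shift twice:

First scattering at θ₁ = 156°:
Δλ₁ = λ_C(1 - cos(156°))
Δλ₁ = 2.4263 × 1.9135
Δλ₁ = 4.6429 pm

After first scattering:
λ₁ = 95.1 + 4.6429 = 99.7429 pm

Second scattering at θ₂ = 91°:
Δλ₂ = λ_C(1 - cos(91°))
Δλ₂ = 2.4263 × 1.0175
Δλ₂ = 2.4687 pm

Final wavelength:
λ₂ = 99.7429 + 2.4687 = 102.2115 pm

Total shift: Δλ_total = 4.6429 + 2.4687 = 7.1115 pm

(Intermediate values are shown rounded; full precision is carried through to the final answer.)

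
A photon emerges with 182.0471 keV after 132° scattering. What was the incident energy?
449.0997 keV

Convert final energy to wavelength (hc ≈ 1239.842 keV·pm):
λ' = hc/E' = 1239.842 / 182.0471 = 6.8106 pm

Calculate the Compton shift:
Δλ = λ_C(1 - cos(132°))
Δλ = 2.4263 × (1 - cos(132°))
Δλ = 4.0498 pm

Initial wavelength:
λ = λ' - Δλ = 6.8106 - 4.0498 = 2.7607 pm

Initial energy:
E = hc/λ = 1239.842 / 2.7607 = 449.0997 keV

(Intermediate values are shown rounded; full precision is carried through to the final answer.)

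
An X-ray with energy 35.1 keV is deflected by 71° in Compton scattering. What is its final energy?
33.5459 keV

First convert energy to wavelength:
λ = hc/E, with hc ≈ 1239.842 keV·pm (i.e. 1239.842 eV·nm)

For E = 35.1 keV = 35100 eV:
λ = 1239.842 keV·pm / 35.1 keV
λ = 35.3231 pm

Calculate the Compton shift:
Δλ = λ_C(1 - cos(71°)) = 2.4263 × 0.6744
Δλ = 1.6364 pm

Final wavelength:
λ' = 35.3231 + 1.6364 = 36.9595 pm

Final energy:
E' = hc/λ' = 1239.842 / 36.9595 = 33.5459 keV

(Intermediate values are shown rounded; full precision is carried through to the final answer.)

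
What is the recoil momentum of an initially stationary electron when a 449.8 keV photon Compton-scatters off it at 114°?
3.0054e-22 kg·m/s

The electron is initially at rest, so by conservation of momentum:
p⃗_e = p⃗₀ − p⃗'  (incident photon momentum minus scattered photon momentum)

Photon momentum magnitudes (p = h/λ = E/c):
λ₀ = hc/E₀ = 2.7564 pm → p₀ = h/λ₀ = 2.4039e-22 kg·m/s
Δλ = λ_C(1 − cos 114°) = 3.4132 pm
λ' = 6.1696 pm → p' = h/λ' = 1.0740e-22 kg·m/s

The scattered photon makes angle θ = 114° with the incident direction, so by the law of cosines:
|p⃗_e|² = p₀² + p'² − 2p₀p'cos θ
|p⃗_e|² = (2.4039e-22)² + (1.0740e-22)² − 2·2.4039e-22·1.0740e-22·cos(114°)
|p⃗_e| = 3.0054e-22 kg·m/s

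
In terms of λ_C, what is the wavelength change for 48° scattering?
0.3309 λ_C

The Compton shift formula is:
Δλ = λ_C(1 - cos θ)

Dividing both sides by λ_C:
Δλ/λ_C = 1 - cos θ

For θ = 48°:
Δλ/λ_C = 1 - cos(48°)
Δλ/λ_C = 1 - 0.6691
Δλ/λ_C = 0.3309

This means the shift is 0.3309 × λ_C = 0.8028 pm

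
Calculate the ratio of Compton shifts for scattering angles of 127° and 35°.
127° produces the larger shift by a factor of 8.857

Calculate both shifts using Δλ = λ_C(1 - cos θ):

For θ₁ = 35°:
Δλ₁ = 2.4263 × (1 - cos(35°))
Δλ₁ = 2.4263 × 0.1808
Δλ₁ = 0.4388 pm

For θ₂ = 127°:
Δλ₂ = 2.4263 × (1 - cos(127°))
Δλ₂ = 2.4263 × 1.6018
Δλ₂ = 3.8865 pm

The 127° angle produces the larger shift.
Ratio: 3.8865/0.4388 = 8.857

(Intermediate values are shown rounded; full precision is carried through to the final answer.)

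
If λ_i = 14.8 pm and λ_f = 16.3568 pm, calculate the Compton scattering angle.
69.00°

First find the wavelength shift:
Δλ = λ' - λ = 16.3568 - 14.8 = 1.5568 pm

Using Δλ = λ_C(1 - cos θ), with λ_C = h/(m_e·c) ≈ 2.42631024 pm:
cos θ = 1 - Δλ/λ_C
cos θ = 1 - 1.5568/2.42631024
cos θ = 0.358367

θ = arccos(0.358367)
θ = 69.00°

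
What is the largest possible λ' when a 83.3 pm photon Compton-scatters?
88.1526 pm (at θ = 180°)

The Compton shift is Δλ = λ_C(1 − cos θ).

Since cos θ ranges from −1 to 1, the factor (1 − cos θ) ranges from 0 to 2; the maximum shift occurs at θ = 180° (backscattering):
Δλ_max = 2λ_C = 2 × 2.4263 pm = 4.8526 pm

Maximum scattered wavelength:
λ'_max = λ₀ + Δλ_max = 83.3 + 4.8526 = 88.1526 pm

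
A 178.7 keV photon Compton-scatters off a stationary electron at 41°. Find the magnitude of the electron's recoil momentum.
6.4636e-23 kg·m/s

The electron is initially at rest, so by conservation of momentum:
p⃗_e = p⃗₀ − p⃗'  (incident photon momentum minus scattered photon momentum)

Photon momentum magnitudes (p = h/λ = E/c):
λ₀ = hc/E₀ = 6.9381 pm → p₀ = h/λ₀ = 9.5502e-23 kg·m/s
Δλ = λ_C(1 − cos 41°) = 0.5952 pm
λ' = 7.5333 pm → p' = h/λ' = 8.7957e-23 kg·m/s

The scattered photon makes angle θ = 41° with the incident direction, so by the law of cosines:
|p⃗_e|² = p₀² + p'² − 2p₀p'cos θ
|p⃗_e|² = (9.5502e-23)² + (8.7957e-23)² − 2·9.5502e-23·8.7957e-23·cos(41°)
|p⃗_e| = 6.4636e-23 kg·m/s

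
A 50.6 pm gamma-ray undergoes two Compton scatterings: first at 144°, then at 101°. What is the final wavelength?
57.8785 pm

Apply Compton shift twice:

First scattering at θ₁ = 144°:
Δλ₁ = λ_C(1 - cos(144°))
Δλ₁ = 2.4263 × 1.8090
Δλ₁ = 4.3892 pm

After first scattering:
λ₁ = 50.6 + 4.3892 = 54.9892 pm

Second scattering at θ₂ = 101°:
Δλ₂ = λ_C(1 - cos(101°))
Δλ₂ = 2.4263 × 1.1908
Δλ₂ = 2.8893 pm

Final wavelength:
λ₂ = 54.9892 + 2.8893 = 57.8785 pm

Total shift: Δλ_total = 4.3892 + 2.8893 = 7.2785 pm

(Intermediate values are shown rounded; full precision is carried through to the final answer.)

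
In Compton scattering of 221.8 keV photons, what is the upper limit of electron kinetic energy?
103.0700 keV

Maximum energy transfer occurs at θ = 180° (backscattering).

Initial photon: E₀ = 221.8 keV → λ₀ = 5.5899 pm

Maximum Compton shift (at 180°):
Δλ_max = 2λ_C = 2 × 2.4263 = 4.8526 pm

Final wavelength:
λ' = 5.5899 + 4.8526 = 10.4425 pm

Minimum photon energy (maximum energy to electron):
E'_min = hc/λ' = 118.7300 keV

Maximum electron kinetic energy:
K_max = E₀ - E'_min = 221.8000 - 118.7300 = 103.0700 keV

(Intermediate values are shown rounded; full precision is carried through to the final answer.)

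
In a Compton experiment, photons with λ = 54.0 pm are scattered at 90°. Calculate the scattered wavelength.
56.4263 pm

Using the Compton scattering formula:
λ' = λ + Δλ = λ + λ_C(1 - cos θ)

Given:
- Initial wavelength λ = 54.0 pm
- Scattering angle θ = 90°
- Compton wavelength λ_C ≈ 2.4263 pm

Calculate the shift:
Δλ = 2.4263 × (1 - cos(90°))
Δλ = 2.4263 × 1.0000
Δλ = 2.4263 pm

Final wavelength:
λ' = 54.0 + 2.4263 = 56.4263 pm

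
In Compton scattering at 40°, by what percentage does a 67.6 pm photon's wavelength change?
0.8397%

Calculate the Compton shift:
Δλ = λ_C(1 - cos(40°))
Δλ = 2.4263 × (1 - cos(40°))
Δλ = 2.4263 × 0.2340
Δλ = 0.5676 pm

Percentage change:
(Δλ/λ₀) × 100 = (0.5676/67.6) × 100
= 0.8397%

(Intermediate values are shown rounded; full precision is carried through to the final answer.)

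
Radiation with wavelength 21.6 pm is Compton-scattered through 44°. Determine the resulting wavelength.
22.2810 pm

Using the Compton scattering formula:
λ' = λ + Δλ = λ + λ_C(1 - cos θ)

Given:
- Initial wavelength λ = 21.6 pm
- Scattering angle θ = 44°
- Compton wavelength λ_C ≈ 2.4263 pm

Calculate the shift:
Δλ = 2.4263 × (1 - cos(44°))
Δλ = 2.4263 × 0.2807
Δλ = 0.6810 pm

Final wavelength:
λ' = 21.6 + 0.6810 = 22.2810 pm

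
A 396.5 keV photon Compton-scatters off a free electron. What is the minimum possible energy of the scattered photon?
155.3767 keV (at θ = 180°)

The scattered photon has minimum energy when its wavelength is maximum, i.e., when the Compton shift Δλ = λ_C(1 − cos θ) is maximum. This occurs at θ = 180° (backscattering), giving Δλ_max = 2λ_C = 4.8526 pm.

Initial wavelength: λ₀ = hc/E₀ = 3.1270 pm
Maximum final wavelength: λ'_max = λ₀ + 2λ_C = 3.1270 + 4.8526 = 7.9796 pm
Minimum final energy: E'_min = hc/λ'_max = 155.3767 keV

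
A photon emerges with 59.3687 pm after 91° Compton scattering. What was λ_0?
56.9000 pm

From λ' = λ + Δλ, we have λ = λ' - Δλ

First calculate the Compton shift:
Δλ = λ_C(1 - cos θ)
Δλ = 2.4263 × (1 - cos(91°))
Δλ = 2.4263 × 1.0175
Δλ = 2.4687 pm

Initial wavelength:
λ = λ' - Δλ
λ = 59.3687 - 2.4687
λ = 56.9000 pm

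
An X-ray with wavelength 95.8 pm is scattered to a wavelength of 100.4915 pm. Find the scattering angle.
159.00°

First find the wavelength shift:
Δλ = λ' - λ = 100.4915 - 95.8 = 4.6915 pm

Using Δλ = λ_C(1 - cos θ), with λ_C = h/(m_e·c) ≈ 2.42631024 pm:
cos θ = 1 - Δλ/λ_C
cos θ = 1 - 4.6915/2.42631024
cos θ = -0.933594

θ = arccos(-0.933594)
θ = 159.00°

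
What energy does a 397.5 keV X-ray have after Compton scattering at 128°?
176.1341 keV

First convert energy to wavelength:
λ = hc/E, with hc ≈ 1239.842 keV·pm (i.e. 1239.842 eV·nm)

For E = 397.5 keV = 397500 eV:
λ = 1239.842 keV·pm / 397.5 keV
λ = 3.1191 pm

Calculate the Compton shift:
Δλ = λ_C(1 - cos(128°)) = 2.4263 × 1.6157
Δλ = 3.9201 pm

Final wavelength:
λ' = 3.1191 + 3.9201 = 7.0392 pm

Final energy:
E' = hc/λ' = 1239.842 / 7.0392 = 176.1341 keV

(Intermediate values are shown rounded; full precision is carried through to the final answer.)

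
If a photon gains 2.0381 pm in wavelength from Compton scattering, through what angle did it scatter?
80.79°

From the Compton formula Δλ = λ_C(1 - cos θ), we can solve for θ:

cos θ = 1 - Δλ/λ_C

Given:
- Δλ = 2.0381 pm
- λ_C = h/(m_e·c) ≈ 2.42631024 pm

cos θ = 1 - 2.0381/2.42631024
cos θ = 1 - 0.840000
cos θ = 0.160000

θ = arccos(0.160000)
θ = 80.79°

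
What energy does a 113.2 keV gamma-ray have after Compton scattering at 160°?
79.1778 keV

First convert energy to wavelength:
λ = hc/E, with hc ≈ 1239.842 keV·pm (i.e. 1239.842 eV·nm)

For E = 113.2 keV = 113200 eV:
λ = 1239.842 keV·pm / 113.2 keV
λ = 10.9527 pm

Calculate the Compton shift:
Δλ = λ_C(1 - cos(160°)) = 2.4263 × 1.9397
Δλ = 4.7063 pm

Final wavelength:
λ' = 10.9527 + 4.7063 = 15.6590 pm

Final energy:
E' = hc/λ' = 1239.842 / 15.6590 = 79.1778 keV

(Intermediate values are shown rounded; full precision is carried through to the final answer.)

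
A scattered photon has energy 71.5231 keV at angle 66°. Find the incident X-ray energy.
78.0000 keV

Convert final energy to wavelength (hc ≈ 1239.842 keV·pm):
λ' = hc/E' = 1239.842 / 71.5231 = 17.3348 pm

Calculate the Compton shift:
Δλ = λ_C(1 - cos(66°))
Δλ = 2.4263 × (1 - cos(66°))
Δλ = 1.4394 pm

Initial wavelength:
λ = λ' - Δλ = 17.3348 - 1.4394 = 15.8954 pm

Initial energy:
E = hc/λ = 1239.842 / 15.8954 = 78.0000 keV

(Intermediate values are shown rounded; full precision is carried through to the final answer.)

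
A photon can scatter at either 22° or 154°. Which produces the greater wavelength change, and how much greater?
154° produces the larger shift by a factor of 26.077

Calculate both shifts using Δλ = λ_C(1 - cos θ):

For θ₁ = 22°:
Δλ₁ = 2.4263 × (1 - cos(22°))
Δλ₁ = 2.4263 × 0.0728
Δλ₁ = 0.1767 pm

For θ₂ = 154°:
Δλ₂ = 2.4263 × (1 - cos(154°))
Δλ₂ = 2.4263 × 1.8988
Δλ₂ = 4.6071 pm

The 154° angle produces the larger shift.
Ratio: 4.6071/0.1767 = 26.077

(Intermediate values are shown rounded; full precision is carried through to the final answer.)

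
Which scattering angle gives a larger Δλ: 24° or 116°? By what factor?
116° produces the larger shift by a factor of 16.637

Calculate both shifts using Δλ = λ_C(1 - cos θ):

For θ₁ = 24°:
Δλ₁ = 2.4263 × (1 - cos(24°))
Δλ₁ = 2.4263 × 0.0865
Δλ₁ = 0.2098 pm

For θ₂ = 116°:
Δλ₂ = 2.4263 × (1 - cos(116°))
Δλ₂ = 2.4263 × 1.4384
Δλ₂ = 3.4899 pm

The 116° angle produces the larger shift.
Ratio: 3.4899/0.2098 = 16.637

(Intermediate values are shown rounded; full precision is carried through to the final answer.)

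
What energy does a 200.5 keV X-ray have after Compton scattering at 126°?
123.5369 keV

First convert energy to wavelength:
λ = hc/E, with hc ≈ 1239.842 keV·pm (i.e. 1239.842 eV·nm)

For E = 200.5 keV = 200500 eV:
λ = 1239.842 keV·pm / 200.5 keV
λ = 6.1838 pm

Calculate the Compton shift:
Δλ = λ_C(1 - cos(126°)) = 2.4263 × 1.5878
Δλ = 3.8525 pm

Final wavelength:
λ' = 6.1838 + 3.8525 = 10.0362 pm

Final energy:
E' = hc/λ' = 1239.842 / 10.0362 = 123.5369 keV

(Intermediate values are shown rounded; full precision is carried through to the final answer.)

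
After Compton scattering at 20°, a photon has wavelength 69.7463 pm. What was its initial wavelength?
69.6000 pm

From λ' = λ + Δλ, we have λ = λ' - Δλ

First calculate the Compton shift:
Δλ = λ_C(1 - cos θ)
Δλ = 2.4263 × (1 - cos(20°))
Δλ = 2.4263 × 0.0603
Δλ = 0.1463 pm

Initial wavelength:
λ = λ' - Δλ
λ = 69.7463 - 0.1463
λ = 69.6000 pm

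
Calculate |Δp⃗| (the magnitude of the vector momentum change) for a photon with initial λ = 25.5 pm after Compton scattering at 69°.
2.8615e-23 kg·m/s

Photon momentum magnitude is p = h/λ.

Initial momentum:
p₀ = h/λ = 6.6261e-34/2.5500e-11 = 2.5985e-23 kg·m/s

After scattering:
λ' = λ + Δλ = 25.5 + 1.5568 = 27.0568 pm
p' = h/λ' = 6.6261e-34/2.7057e-11 = 2.4489e-23 kg·m/s

Momentum is a vector; the scattered photon's direction makes angle θ = 69° with the incident direction. The magnitude of the vector change Δp⃗ = p⃗₀ − p⃗' is found from the law of cosines:
|Δp⃗|² = p₀² + p'² − 2p₀p'cos θ
|Δp⃗|² = (2.5985e-23)² + (2.4489e-23)² − 2·2.5985e-23·2.4489e-23·cos(69°)
|Δp⃗| = 2.8615e-23 kg·m/s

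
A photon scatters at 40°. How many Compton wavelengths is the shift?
0.2340 λ_C

The Compton shift formula is:
Δλ = λ_C(1 - cos θ)

Dividing both sides by λ_C:
Δλ/λ_C = 1 - cos θ

For θ = 40°:
Δλ/λ_C = 1 - cos(40°)
Δλ/λ_C = 1 - 0.7660
Δλ/λ_C = 0.2340

This means the shift is 0.2340 × λ_C = 0.5676 pm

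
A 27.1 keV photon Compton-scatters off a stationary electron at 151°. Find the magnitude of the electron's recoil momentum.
2.6777e-23 kg·m/s

The electron is initially at rest, so by conservation of momentum:
p⃗_e = p⃗₀ − p⃗'  (incident photon momentum minus scattered photon momentum)

Photon momentum magnitudes (p = h/λ = E/c):
λ₀ = hc/E₀ = 45.7506 pm → p₀ = h/λ₀ = 1.4483e-23 kg·m/s
Δλ = λ_C(1 − cos 151°) = 4.5484 pm
λ' = 50.2990 pm → p' = h/λ' = 1.3173e-23 kg·m/s

The scattered photon makes angle θ = 151° with the incident direction, so by the law of cosines:
|p⃗_e|² = p₀² + p'² − 2p₀p'cos θ
|p⃗_e|² = (1.4483e-23)² + (1.3173e-23)² − 2·1.4483e-23·1.3173e-23·cos(151°)
|p⃗_e| = 2.6777e-23 kg·m/s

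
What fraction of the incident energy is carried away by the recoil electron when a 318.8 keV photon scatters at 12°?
0.0134 (or 1.34%)

Calculate initial and final photon energies:

Initial: E₀ = 318.8 keV → λ₀ = 3.8891 pm
Compton shift: Δλ = 0.0530 pm
Final wavelength: λ' = 3.9421 pm
Final energy: E' = 314.5122 keV

Fractional energy loss:
(E₀ - E')/E₀ = (318.8000 - 314.5122)/318.8000
= 4.2878/318.8000
= 0.0134
= 1.34%

(Intermediate values are shown rounded; full precision is carried through to the final answer.)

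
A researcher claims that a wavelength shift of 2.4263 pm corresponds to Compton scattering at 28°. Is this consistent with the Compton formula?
No, inconsistent

Calculate the expected shift for θ = 28°:

Δλ_expected = λ_C(1 - cos(28°))
Δλ_expected = 2.4263 × (1 - cos(28°))
Δλ_expected = 2.4263 × 0.1171
Δλ_expected = 0.2840 pm

Given shift: 2.4263 pm
Expected shift: 0.2840 pm
Difference: 2.1423 pm

The values do not match. The given shift corresponds to θ ≈ 90.0°, not 28°.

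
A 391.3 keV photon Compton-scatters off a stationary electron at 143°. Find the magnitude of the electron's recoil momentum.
2.8435e-22 kg·m/s

The electron is initially at rest, so by conservation of momentum:
p⃗_e = p⃗₀ − p⃗'  (incident photon momentum minus scattered photon momentum)

Photon momentum magnitudes (p = h/λ = E/c):
λ₀ = hc/E₀ = 3.1685 pm → p₀ = h/λ₀ = 2.0912e-22 kg·m/s
Δλ = λ_C(1 − cos 143°) = 4.3640 pm
λ' = 7.5326 pm → p' = h/λ' = 8.7966e-23 kg·m/s

The scattered photon makes angle θ = 143° with the incident direction, so by the law of cosines:
|p⃗_e|² = p₀² + p'² − 2p₀p'cos θ
|p⃗_e|² = (2.0912e-22)² + (8.7966e-23)² − 2·2.0912e-22·8.7966e-23·cos(143°)
|p⃗_e| = 2.8435e-22 kg·m/s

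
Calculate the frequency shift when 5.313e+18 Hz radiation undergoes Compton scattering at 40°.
5.292e+16 Hz (decrease)

Convert frequency to wavelength (c = 299792458 m/s):
λ₀ = c/f₀ = 299792458/5.313e+18 = 5.6426211e-11 m = 56.4262 pm

Calculate Compton shift:
Δλ = λ_C(1 - cos(40°)) = 0.5676 pm

Final wavelength:
λ' = λ₀ + Δλ = 56.4262 + 0.5676 = 56.9939 pm

Final frequency:
f' = c/λ' = 299792458/5.6993860e-11 = 5.2600835e+18 Hz

Frequency shift (decrease):
Δf = f₀ - f' = 5.313e+18 - 5.2600835e+18 = 5.292e+16 Hz

(Intermediate values are shown rounded; full precision is carried through to the final answer.)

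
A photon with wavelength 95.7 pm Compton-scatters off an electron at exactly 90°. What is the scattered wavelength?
98.1263 pm

Using the Compton formula: λ' = λ + λ_C(1 − cos θ)

For θ = 90°, cos θ = 0 (exact) = 0.0000, so:
1 − cos 90° = 1 − (0) = 1.0000

Δλ = λ_C × 1.0000 = 2.4263 × 1.0000 = 2.4263 pm

λ' = 95.7 + 2.4263 = 98.1263 pm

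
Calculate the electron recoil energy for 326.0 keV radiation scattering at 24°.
17.0407 keV

By energy conservation: K_e = E_initial - E_final

First find the scattered photon energy:
Initial wavelength: λ = hc/E = 3.8032 pm
Compton shift: Δλ = λ_C(1 - cos(24°)) = 0.2098 pm
Final wavelength: λ' = 3.8032 + 0.2098 = 4.0130 pm
Final photon energy: E' = hc/λ' = 308.9593 keV

Electron kinetic energy:
K_e = E - E' = 326.0000 - 308.9593 = 17.0407 keV

(Intermediate values are shown rounded; full precision is carried through to the final answer.)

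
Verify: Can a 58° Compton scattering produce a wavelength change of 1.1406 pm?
Yes, consistent

Calculate the expected shift for θ = 58°:

Δλ_expected = λ_C(1 - cos(58°))
Δλ_expected = 2.4263 × (1 - cos(58°))
Δλ_expected = 2.4263 × 0.4701
Δλ_expected = 1.1406 pm

Given shift: 1.1406 pm
Expected shift: 1.1406 pm
Difference: 0.0000 pm

The values match. This is consistent with Compton scattering at the stated angle.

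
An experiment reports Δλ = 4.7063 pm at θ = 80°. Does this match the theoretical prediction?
No, inconsistent

Calculate the expected shift for θ = 80°:

Δλ_expected = λ_C(1 - cos(80°))
Δλ_expected = 2.4263 × (1 - cos(80°))
Δλ_expected = 2.4263 × 0.8264
Δλ_expected = 2.0050 pm

Given shift: 4.7063 pm
Expected shift: 2.0050 pm
Difference: 2.7013 pm

The values do not match. The given shift corresponds to θ ≈ 160.0°, not 80°.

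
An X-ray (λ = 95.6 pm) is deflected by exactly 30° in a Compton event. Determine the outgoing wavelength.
95.9251 pm

Using the Compton formula: λ' = λ + λ_C(1 − cos θ)

For θ = 30°, cos θ = √3/2 (exact) ≈ 0.8660, so:
1 − cos 30° = 1 − (√3/2) ≈ 0.1340

Δλ = λ_C × 0.1340 = 2.4263 × 0.1340 = 0.3251 pm

λ' = 95.6 + 0.3251 = 95.9251 pm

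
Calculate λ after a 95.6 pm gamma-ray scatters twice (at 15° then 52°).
96.6152 pm

Apply Compton shift twice:

First scattering at θ₁ = 15°:
Δλ₁ = λ_C(1 - cos(15°))
Δλ₁ = 2.4263 × 0.0341
Δλ₁ = 0.0827 pm

After first scattering:
λ₁ = 95.6 + 0.0827 = 95.6827 pm

Second scattering at θ₂ = 52°:
Δλ₂ = λ_C(1 - cos(52°))
Δλ₂ = 2.4263 × 0.3843
Δλ₂ = 0.9325 pm

Final wavelength:
λ₂ = 95.6827 + 0.9325 = 96.6152 pm

Total shift: Δλ_total = 0.0827 + 0.9325 = 1.0152 pm

(Intermediate values are shown rounded; full precision is carried through to the final answer.)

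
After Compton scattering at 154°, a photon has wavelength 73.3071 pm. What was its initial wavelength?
68.7000 pm

From λ' = λ + Δλ, we have λ = λ' - Δλ

First calculate the Compton shift:
Δλ = λ_C(1 - cos θ)
Δλ = 2.4263 × (1 - cos(154°))
Δλ = 2.4263 × 1.8988
Δλ = 4.6071 pm

Initial wavelength:
λ = λ' - Δλ
λ = 73.3071 - 4.6071
λ = 68.7000 pm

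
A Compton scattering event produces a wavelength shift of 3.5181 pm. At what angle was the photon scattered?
116.74°

From the Compton formula Δλ = λ_C(1 - cos θ), we can solve for θ:

cos θ = 1 - Δλ/λ_C

Given:
- Δλ = 3.5181 pm
- λ_C = h/(m_e·c) ≈ 2.42631024 pm

cos θ = 1 - 3.5181/2.42631024
cos θ = 1 - 1.449979
cos θ = -0.449979

θ = arccos(-0.449979)
θ = 116.74°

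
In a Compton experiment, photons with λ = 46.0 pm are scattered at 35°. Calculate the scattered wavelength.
46.4388 pm

Using the Compton scattering formula:
λ' = λ + Δλ = λ + λ_C(1 - cos θ)

Given:
- Initial wavelength λ = 46.0 pm
- Scattering angle θ = 35°
- Compton wavelength λ_C ≈ 2.4263 pm

Calculate the shift:
Δλ = 2.4263 × (1 - cos(35°))
Δλ = 2.4263 × 0.1808
Δλ = 0.4388 pm

Final wavelength:
λ' = 46.0 + 0.4388 = 46.4388 pm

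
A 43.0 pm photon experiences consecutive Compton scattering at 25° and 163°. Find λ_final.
47.9739 pm

Apply Compton shift twice:

First scattering at θ₁ = 25°:
Δλ₁ = λ_C(1 - cos(25°))
Δλ₁ = 2.4263 × 0.0937
Δλ₁ = 0.2273 pm

After first scattering:
λ₁ = 43.0 + 0.2273 = 43.2273 pm

Second scattering at θ₂ = 163°:
Δλ₂ = λ_C(1 - cos(163°))
Δλ₂ = 2.4263 × 1.9563
Δλ₂ = 4.7466 pm

Final wavelength:
λ₂ = 43.2273 + 4.7466 = 47.9739 pm

Total shift: Δλ_total = 0.2273 + 4.7466 = 4.9739 pm

(Intermediate values are shown rounded; full precision is carried through to the final answer.)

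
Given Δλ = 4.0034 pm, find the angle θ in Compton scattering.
130.54°

From the Compton formula Δλ = λ_C(1 - cos θ), we can solve for θ:

cos θ = 1 - Δλ/λ_C

Given:
- Δλ = 4.0034 pm
- λ_C = h/(m_e·c) ≈ 2.42631024 pm

cos θ = 1 - 4.0034/2.42631024
cos θ = 1 - 1.649995
cos θ = -0.649995

θ = arccos(-0.649995)
θ = 130.54°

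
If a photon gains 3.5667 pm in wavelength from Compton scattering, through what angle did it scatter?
118.03°

From the Compton formula Δλ = λ_C(1 - cos θ), we can solve for θ:

cos θ = 1 - Δλ/λ_C

Given:
- Δλ = 3.5667 pm
- λ_C = h/(m_e·c) ≈ 2.42631024 pm

cos θ = 1 - 3.5667/2.42631024
cos θ = 1 - 1.470010
cos θ = -0.470010

θ = arccos(-0.470010)
θ = 118.03°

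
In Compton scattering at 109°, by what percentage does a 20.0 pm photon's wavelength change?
16.0812%

Calculate the Compton shift:
Δλ = λ_C(1 - cos(109°))
Δλ = 2.4263 × (1 - cos(109°))
Δλ = 2.4263 × 1.3256
Δλ = 3.2162 pm

Percentage change:
(Δλ/λ₀) × 100 = (3.2162/20.0) × 100
= 16.0812%

(Intermediate values are shown rounded; full precision is carried through to the final answer.)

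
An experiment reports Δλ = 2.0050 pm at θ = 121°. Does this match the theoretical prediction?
No, inconsistent

Calculate the expected shift for θ = 121°:

Δλ_expected = λ_C(1 - cos(121°))
Δλ_expected = 2.4263 × (1 - cos(121°))
Δλ_expected = 2.4263 × 1.5150
Δλ_expected = 3.6760 pm

Given shift: 2.0050 pm
Expected shift: 3.6760 pm
Difference: 1.6710 pm

The values do not match. The given shift corresponds to θ ≈ 80.0°, not 121°.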